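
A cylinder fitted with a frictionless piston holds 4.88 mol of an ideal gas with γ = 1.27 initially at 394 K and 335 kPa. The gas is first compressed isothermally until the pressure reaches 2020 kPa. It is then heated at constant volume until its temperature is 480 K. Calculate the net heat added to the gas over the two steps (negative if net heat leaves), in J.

V₁ = nRT₁/P₁ = 4.88×8.314×394/335 = 47.7 L.
Step 1 — Isothermal: T stays 394 K; PV = const ⇒ V₂ = 7.91 L, P₂ = 2020 kPa.
ΔU = 0 (ideal gas, T constant).
W = nRT ln(V₂/V₁) = 4.88×8.314×394×ln(0.166) = -28700 J.
Q = ΔU + W = -28700 J.
State after step 1: P = 2020 kPa, V = 7.91 L, T = 394 K.
Step 2 — Isochoric: V stays 7.91 L; P/T = const ⇒ T₂ = 480 K, P₂ = 2460 kPa.
W = 0 (no volume change).
ΔU = nCvΔT = 4.88×30.8×(480−394) = 12900 J.
Q = ΔU = 12900 J.
Net over both steps: W = -28700 J, Q = -15800 J, ΔU = 12900 J.

-15800 J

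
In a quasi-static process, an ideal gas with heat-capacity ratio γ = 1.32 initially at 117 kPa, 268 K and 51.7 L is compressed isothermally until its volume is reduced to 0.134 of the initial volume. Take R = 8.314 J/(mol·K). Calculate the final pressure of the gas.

873 kPa

Isothermal: T stays 268 K; PV = const ⇒ V₂ = 6.93 L, P₂ = 873 kPa.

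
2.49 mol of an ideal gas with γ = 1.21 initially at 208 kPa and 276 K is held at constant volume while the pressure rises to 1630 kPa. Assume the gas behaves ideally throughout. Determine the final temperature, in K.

2160 K

V₁ = nRT₁/P₁ = 2.49×8.314×276/208 = 27.5 L.
Isochoric: V stays 27.5 L; P/T = const ⇒ T₂ = 2160 K, P₂ = 1630 kPa.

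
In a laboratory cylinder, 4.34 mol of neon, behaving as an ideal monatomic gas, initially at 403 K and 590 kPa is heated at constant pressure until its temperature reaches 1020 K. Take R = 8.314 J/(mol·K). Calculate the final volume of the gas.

V₁ = nRT₁/P₁ = 4.34×8.314×403/590 = 24.6 L.
Isobaric: P stays 590 kPa; V/T = const ⇒ T₂ = 1020 K, V₂ = 62.4 L.

62.4 L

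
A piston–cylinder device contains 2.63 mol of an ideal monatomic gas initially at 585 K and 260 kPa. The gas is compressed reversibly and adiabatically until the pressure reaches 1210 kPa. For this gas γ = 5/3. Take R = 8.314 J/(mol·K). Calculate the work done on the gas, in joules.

V₁ = nRT₁/P₁ = 2.63×8.314×585/260 = 49.2 L.
Adiabatic: T₂/T₁ = (P₂/P₁)^((γ−1)/γ) ⇒ T₂ = 585×(4.65)^0.400 = 1080 K; V₂ = 19.6 L.
ΔU = nCvΔT = 2.63×12.5×(1080−585) = 16300 J.
Q = 0 for an adiabatic process, so W = −ΔU = -16300 J.
Work done on the gas = −W_by = 16300 J.

16300 J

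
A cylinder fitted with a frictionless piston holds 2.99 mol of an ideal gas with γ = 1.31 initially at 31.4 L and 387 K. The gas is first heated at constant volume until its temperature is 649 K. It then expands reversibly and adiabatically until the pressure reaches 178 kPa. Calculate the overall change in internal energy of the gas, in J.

9460 J

P₁ = nRT₁/V₁ = 2.99×8.314×387/31.4 = 306 kPa.
Step 1 — Isochoric: V stays 31.4 L; P/T = const ⇒ T₂ = 649 K, P₂ = 514 kPa.
W = 0 (no volume change).
ΔU = nCvΔT = 2.99×26.8×(649−387) = 21000 J.
Q = ΔU = 21000 J.
State after step 1: P = 514 kPa, V = 31.4 L, T = 649 K.
Step 2 — Adiabatic: T₂/T₁ = (P₂/P₁)^((γ−1)/γ) ⇒ T₂ = 649×(0.346)^0.237 = 505 K; V₂ = 70.5 L.
ΔU = nCvΔT = 2.99×26.8×(505−649) = -11500 J.
Q = 0 for an adiabatic process, so W = −ΔU = 11500 J.
Net over both steps: W = 11500 J, Q = 21000 J, ΔU = 9460 J.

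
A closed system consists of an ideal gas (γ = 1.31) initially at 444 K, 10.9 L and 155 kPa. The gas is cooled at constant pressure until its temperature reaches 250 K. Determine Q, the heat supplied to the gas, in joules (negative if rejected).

-3120 J

n = P₁V₁/(RT₁) = 155×10.9/(8.314×444) = 0.458 mol.
Isobaric: P stays 155 kPa; V/T = const ⇒ T₂ = 250 K, V₂ = 6.14 L.
W = PΔV = 155×(6.14−10.9) kPa·L = -738 J.
ΔU = nCvΔT = 0.458×26.8×(250−444) = -2380 J.
Q = ΔU + W = nCpΔT = -3120 J.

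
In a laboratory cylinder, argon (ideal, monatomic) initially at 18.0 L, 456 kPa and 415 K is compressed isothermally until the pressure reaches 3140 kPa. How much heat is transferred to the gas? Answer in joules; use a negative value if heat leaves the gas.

-15800 J

n = P₁V₁/(RT₁) = 456×18.0/(8.314×415) = 2.38 mol.
Isothermal: T stays 415 K; PV = const ⇒ V₂ = 2.61 L, P₂ = 3140 kPa.
ΔU = 0 (ideal gas, T constant).
W = nRT ln(V₂/V₁) = 2.38×8.314×415×ln(0.145) = -15800 J.
Q = ΔU + W = -15800 J.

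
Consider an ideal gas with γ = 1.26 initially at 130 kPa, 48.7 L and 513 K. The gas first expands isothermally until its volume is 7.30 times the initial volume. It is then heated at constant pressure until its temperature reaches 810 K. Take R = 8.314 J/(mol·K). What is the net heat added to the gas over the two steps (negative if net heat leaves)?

n = P₁V₁/(RT₁) = 130×48.7/(8.314×513) = 1.48 mol.
Step 1 — Isothermal: T stays 513 K; PV = const ⇒ V₂ = 356 L, P₂ = 17.8 kPa.
ΔU = 0 (ideal gas, T constant).
W = nRT ln(V₂/V₁) = 1.48×8.314×513×ln(7.30) = 12600 J.
Q = ΔU + W = 12600 J.
State after step 1: P = 17.8 kPa, V = 356 L, T = 513 K.
Step 2 — Isobaric: P stays 17.8 kPa; V/T = const ⇒ T₂ = 810 K, V₂ = 561 L.
W = PΔV = 17.8×(561−356) kPa·L = 3670 J.
ΔU = nCvΔT = 1.48×32.0×(810−513) = 14100 J.
Q = ΔU + W = nCpΔT = 17800 J.
Net over both steps: W = 16300 J, Q = 30300 J, ΔU = 14100 J.

30300 J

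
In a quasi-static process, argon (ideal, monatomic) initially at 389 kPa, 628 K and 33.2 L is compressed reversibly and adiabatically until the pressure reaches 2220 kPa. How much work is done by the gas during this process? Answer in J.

-19500 J

n = P₁V₁/(RT₁) = 389×33.2/(8.314×628) = 2.47 mol.
Adiabatic: T₂/T₁ = (P₂/P₁)^((γ−1)/γ) ⇒ T₂ = 628×(5.71)^0.400 = 1260 K; V₂ = 11.7 L.
ΔU = nCvΔT = 2.47×12.5×(1260−628) = 19500 J.
Q = 0 for an adiabatic process, so W = −ΔU = -19500 J.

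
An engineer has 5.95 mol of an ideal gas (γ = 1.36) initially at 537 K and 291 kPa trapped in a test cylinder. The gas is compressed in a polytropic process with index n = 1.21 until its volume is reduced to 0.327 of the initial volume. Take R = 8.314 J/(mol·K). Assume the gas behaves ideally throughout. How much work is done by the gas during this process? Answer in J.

-33500 J

V₁ = nRT₁/P₁ = 5.95×8.314×537/291 = 91.3 L.
Polytropic n=1.21: T₂ = T₁(V₁/V₂)^(n−1) = 537×(3.06)^0.21 = 679 K; P₂ = P₁(V₁/V₂)^n = 1130 kPa.
W = (P₁V₁−P₂V₂)/(n−1) = (291×91.3−1130×29.9)/0.21 = -33500 J.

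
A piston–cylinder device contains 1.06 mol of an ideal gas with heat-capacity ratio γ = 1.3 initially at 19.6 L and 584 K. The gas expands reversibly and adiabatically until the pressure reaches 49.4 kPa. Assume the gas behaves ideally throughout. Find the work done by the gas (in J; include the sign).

P₁ = nRT₁/V₁ = 1.06×8.314×584/19.6 = 263 kPa.
Adiabatic: T₂/T₁ = (P₂/P₁)^((γ−1)/γ) ⇒ T₂ = 584×(0.188)^0.231 = 397 K; V₂ = 70.9 L.
ΔU = nCvΔT = 1.06×27.7×(397−584) = -5490 J.
Q = 0 for an adiabatic process, so W = −ΔU = 5490 J.

5490 J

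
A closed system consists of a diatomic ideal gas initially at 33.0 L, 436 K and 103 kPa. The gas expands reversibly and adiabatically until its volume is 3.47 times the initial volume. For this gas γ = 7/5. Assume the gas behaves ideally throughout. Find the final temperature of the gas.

Adiabatic: TV^(γ−1) = const ⇒ T₂ = 436×(0.288)^0.400 = 265 K; PV^γ = const ⇒ P₂ = 18.0 kPa.

265 K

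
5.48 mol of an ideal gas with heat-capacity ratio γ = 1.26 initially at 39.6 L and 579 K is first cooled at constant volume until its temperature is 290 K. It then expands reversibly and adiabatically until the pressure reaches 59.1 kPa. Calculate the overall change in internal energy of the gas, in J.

-65900 J

P₁ = nRT₁/V₁ = 5.48×8.314×579/39.6 = 666 kPa.
Step 1 — Isochoric: V stays 39.6 L; P/T = const ⇒ T₂ = 290 K, P₂ = 334 kPa.
W = 0 (no volume change).
ΔU = nCvΔT = 5.48×32.0×(290−579) = -50600 J.
Q = ΔU = -50600 J.
State after step 1: P = 334 kPa, V = 39.6 L, T = 290 K.
Step 2 — Adiabatic: T₂/T₁ = (P₂/P₁)^((γ−1)/γ) ⇒ T₂ = 290×(0.177)^0.206 = 203 K; V₂ = 156 L.
ΔU = nCvΔT = 5.48×32.0×(203−290) = -15300 J.
Q = 0 for an adiabatic process, so W = −ΔU = 15300 J.
Net over both steps: W = 15300 J, Q = -50600 J, ΔU = -65900 J.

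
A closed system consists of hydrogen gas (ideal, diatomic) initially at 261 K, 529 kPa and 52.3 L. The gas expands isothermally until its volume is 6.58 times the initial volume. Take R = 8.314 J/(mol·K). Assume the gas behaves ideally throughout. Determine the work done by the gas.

n = P₁V₁/(RT₁) = 529×52.3/(8.314×261) = 12.7 mol.
Isothermal: T stays 261 K; PV = const ⇒ V₂ = 344 L, P₂ = 80.4 kPa.
W = nRT ln(V₂/V₁) = 12.7×8.314×261×ln(6.58) = 52100 J.

52100 J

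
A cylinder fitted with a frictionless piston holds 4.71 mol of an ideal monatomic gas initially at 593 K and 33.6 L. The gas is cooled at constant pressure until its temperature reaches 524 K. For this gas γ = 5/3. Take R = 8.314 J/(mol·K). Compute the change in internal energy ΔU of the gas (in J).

P₁ = nRT₁/V₁ = 4.71×8.314×593/33.6 = 691 kPa.
Isobaric: P stays 691 kPa; V/T = const ⇒ T₂ = 524 K, V₂ = 29.7 L.
For an ideal gas ΔU = nCvΔT with Cv = (3/2)R = 12.5 J/(mol·K).
ΔU = 4.71×12.5×(524−593) = -4050 J.

-4050 J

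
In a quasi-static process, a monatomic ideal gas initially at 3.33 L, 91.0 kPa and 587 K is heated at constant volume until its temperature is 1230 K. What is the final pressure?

191 kPa

Isochoric: V stays 3.33 L; P/T = const ⇒ T₂ = 1230 K, P₂ = 191 kPa.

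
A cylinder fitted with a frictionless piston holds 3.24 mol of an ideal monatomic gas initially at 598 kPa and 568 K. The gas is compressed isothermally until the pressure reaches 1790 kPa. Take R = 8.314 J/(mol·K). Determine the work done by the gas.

V₁ = nRT₁/P₁ = 3.24×8.314×568/598 = 25.6 L.
Isothermal: T stays 568 K; PV = const ⇒ V₂ = 8.55 L, P₂ = 1790 kPa.
W = nRT ln(V₂/V₁) = 3.24×8.314×568×ln(0.334) = -16800 J.

-16800 J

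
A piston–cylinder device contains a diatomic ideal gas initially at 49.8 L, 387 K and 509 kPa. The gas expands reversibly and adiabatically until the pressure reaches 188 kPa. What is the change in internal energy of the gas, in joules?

-15700 J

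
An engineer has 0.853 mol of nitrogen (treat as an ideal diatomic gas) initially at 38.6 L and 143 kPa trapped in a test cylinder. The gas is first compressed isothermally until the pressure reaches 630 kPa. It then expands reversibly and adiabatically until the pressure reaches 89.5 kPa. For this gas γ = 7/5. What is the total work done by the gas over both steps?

-2290 J

T₁ = P₁V₁/(nR) = 143×38.6/(0.853×8.314) = 778 K.
Step 1 — Isothermal: T stays 778 K; PV = const ⇒ V₂ = 8.76 L, P₂ = 630 kPa.
ΔU = 0 (ideal gas, T constant).
W = nRT ln(V₂/V₁) = 0.853×8.314×778×ln(0.227) = -8190 J.
Q = ΔU + W = -8190 J.
State after step 1: P = 630 kPa, V = 8.76 L, T = 778 K.
Step 2 — Adiabatic: T₂/T₁ = (P₂/P₁)^((γ−1)/γ) ⇒ T₂ = 778×(0.142)^0.286 = 446 K; V₂ = 35.3 L.
ΔU = nCvΔT = 0.853×20.8×(446−778) = -5900 J.
Q = 0 for an adiabatic process, so W = −ΔU = 5900 J.
Net over both steps: W = -2290 J, Q = -8190 J, ΔU = -5900 J.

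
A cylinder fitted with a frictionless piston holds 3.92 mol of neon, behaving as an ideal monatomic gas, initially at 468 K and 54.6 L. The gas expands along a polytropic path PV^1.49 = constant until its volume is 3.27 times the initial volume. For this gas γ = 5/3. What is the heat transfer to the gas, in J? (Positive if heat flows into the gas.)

3630 J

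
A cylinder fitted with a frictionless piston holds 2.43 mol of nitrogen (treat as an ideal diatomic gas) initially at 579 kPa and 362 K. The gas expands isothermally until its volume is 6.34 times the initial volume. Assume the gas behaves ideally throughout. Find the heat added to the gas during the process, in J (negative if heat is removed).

V₁ = nRT₁/P₁ = 2.43×8.314×362/579 = 12.6 L.
Isothermal: T stays 362 K; PV = const ⇒ V₂ = 80.1 L, P₂ = 91.3 kPa.
ΔU = 0 (ideal gas, T constant).
W = nRT ln(V₂/V₁) = 2.43×8.314×362×ln(6.34) = 13500 J.
Q = ΔU + W = 13500 J.

13500 J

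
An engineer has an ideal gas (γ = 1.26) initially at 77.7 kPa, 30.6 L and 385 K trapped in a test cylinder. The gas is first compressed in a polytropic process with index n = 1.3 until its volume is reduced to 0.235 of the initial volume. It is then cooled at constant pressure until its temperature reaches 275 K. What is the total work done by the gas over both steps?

n = P₁V₁/(RT₁) = 77.7×30.6/(8.314×385) = 0.743 mol.
Step 1 — Polytropic n=1.3: T₂ = T₁(V₁/V₂)^(n−1) = 385×(4.26)^0.30 = 594 K; P₂ = P₁(V₁/V₂)^n = 511 kPa.
W = (P₁V₁−P₂V₂)/(n−1) = (77.7×30.6−511×7.19)/0.30 = -4310 J.
ΔU = nCvΔT = 0.743×32.0×(594−385) = 4980 J.
Q = ΔU + W = 663 J.
State after step 1: P = 511 kPa, V = 7.19 L, T = 594 K.
Step 2 — Isobaric: P stays 511 kPa; V/T = const ⇒ T₂ = 275 K, V₂ = 3.33 L.
W = PΔV = 511×(3.33−7.19) kPa·L = -1970 J.
ΔU = nCvΔT = 0.743×32.0×(275−594) = -7590 J.
Q = ΔU + W = nCpΔT = -9560 J.
Net over both steps: W = -6290 J, Q = -8900 J, ΔU = -2610 J.

-6290 J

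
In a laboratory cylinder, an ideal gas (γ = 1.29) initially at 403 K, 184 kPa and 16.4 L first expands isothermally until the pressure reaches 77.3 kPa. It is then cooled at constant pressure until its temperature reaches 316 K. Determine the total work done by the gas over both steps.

1970 J

n = P₁V₁/(RT₁) = 184×16.4/(8.314×403) = 0.901 mol.
Step 1 — Isothermal: T stays 403 K; PV = const ⇒ V₂ = 39.0 L, P₂ = 77.3 kPa.
ΔU = 0 (ideal gas, T constant).
W = nRT ln(V₂/V₁) = 0.901×8.314×403×ln(2.38) = 2620 J.
Q = ΔU + W = 2620 J.
State after step 1: P = 77.3 kPa, V = 39.0 L, T = 403 K.
Step 2 — Isobaric: P stays 77.3 kPa; V/T = const ⇒ T₂ = 316 K, V₂ = 30.6 L.
W = PΔV = 77.3×(30.6−39.0) kPa·L = -651 J.
ΔU = nCvΔT = 0.901×28.7×(316−403) = -2250 J.
Q = ΔU + W = nCpΔT = -2900 J.
Net over both steps: W = 1970 J, Q = -281 J, ΔU = -2250 J.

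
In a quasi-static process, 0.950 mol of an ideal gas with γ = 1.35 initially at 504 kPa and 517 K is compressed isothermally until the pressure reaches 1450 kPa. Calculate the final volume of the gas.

V₁ = nRT₁/P₁ = 0.950×8.314×517/504 = 8.10 L.
Isothermal: T stays 517 K; PV = const ⇒ V₂ = 2.82 L, P₂ = 1450 kPa.

2.82 L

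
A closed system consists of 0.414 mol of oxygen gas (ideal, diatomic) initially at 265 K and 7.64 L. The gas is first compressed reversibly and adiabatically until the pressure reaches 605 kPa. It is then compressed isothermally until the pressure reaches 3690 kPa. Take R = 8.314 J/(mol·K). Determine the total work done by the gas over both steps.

P₁ = nRT₁/V₁ = 0.414×8.314×265/7.64 = 119 kPa.
Step 1 — Adiabatic: T₂/T₁ = (P₂/P₁)^((γ−1)/γ) ⇒ T₂ = 265×(5.07)^0.286 = 421 K; V₂ = 2.40 L.
ΔU = nCvΔT = 0.414×20.8×(421−265) = 1350 J.
Q = 0 for an adiabatic process, so W = −ΔU = -1350 J.
State after step 1: P = 605 kPa, V = 2.40 L, T = 421 K.
Step 2 — Isothermal: T stays 421 K; PV = const ⇒ V₂ = 0.393 L, P₂ = 3690 kPa.
ΔU = 0 (ideal gas, T constant).
W = nRT ln(V₂/V₁) = 0.414×8.314×421×ln(0.164) = -2620 J.
Q = ΔU + W = -2620 J.
Net over both steps: W = -3970 J, Q = -2620 J, ΔU = 1350 J.

-3970 J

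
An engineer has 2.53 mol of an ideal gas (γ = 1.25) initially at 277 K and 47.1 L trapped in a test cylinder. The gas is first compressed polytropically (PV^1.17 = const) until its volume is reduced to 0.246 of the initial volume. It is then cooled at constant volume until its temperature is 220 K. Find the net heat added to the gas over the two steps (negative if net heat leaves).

P₁ = nRT₁/V₁ = 2.53×8.314×277/47.1 = 124 kPa.
Step 1 — Polytropic n=1.17: T₂ = T₁(V₁/V₂)^(n−1) = 277×(4.07)^0.17 = 352 K; P₂ = P₁(V₁/V₂)^n = 638 kPa.
W = (P₁V₁−P₂V₂)/(n−1) = (124×47.1−638×11.6)/0.17 = -9230 J.
ΔU = nCvΔT = 2.53×33.3×(352−277) = 6270 J.
Q = ΔU + W = -2950 J.
State after step 1: P = 638 kPa, V = 11.6 L, T = 352 K.
Step 2 — Isochoric: V stays 11.6 L; P/T = const ⇒ T₂ = 220 K, P₂ = 399 kPa.
W = 0 (no volume change).
ΔU = nCvΔT = 2.53×33.3×(220−352) = -11100 J.
Q = ΔU = -11100 J.
Net over both steps: W = -9230 J, Q = -14000 J, ΔU = -4800 J.

-14000 J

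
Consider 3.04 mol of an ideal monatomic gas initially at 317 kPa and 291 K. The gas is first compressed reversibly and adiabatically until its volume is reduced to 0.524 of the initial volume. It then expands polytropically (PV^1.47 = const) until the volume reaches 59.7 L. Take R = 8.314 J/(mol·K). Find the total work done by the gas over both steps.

6740 J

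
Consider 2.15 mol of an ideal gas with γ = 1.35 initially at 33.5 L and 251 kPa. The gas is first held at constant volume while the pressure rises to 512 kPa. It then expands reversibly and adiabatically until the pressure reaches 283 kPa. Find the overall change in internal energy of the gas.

18000 J

T₁ = P₁V₁/(nR) = 251×33.5/(2.15×8.314) = 470 K.
Step 1 — Isochoric: V stays 33.5 L; P/T = const ⇒ T₂ = 960 K, P₂ = 512 kPa.
W = 0 (no volume change).
ΔU = nCvΔT = 2.15×23.8×(960−470) = 25000 J.
Q = ΔU = 25000 J.
State after step 1: P = 512 kPa, V = 33.5 L, T = 960 K.
Step 2 — Adiabatic: T₂/T₁ = (P₂/P₁)^((γ−1)/γ) ⇒ T₂ = 960×(0.553)^0.259 = 823 K; V₂ = 52.0 L.
ΔU = nCvΔT = 2.15×23.8×(823−960) = -6980 J.
Q = 0 for an adiabatic process, so W = −ΔU = 6980 J.
Net over both steps: W = 6980 J, Q = 25000 J, ΔU = 18000 J.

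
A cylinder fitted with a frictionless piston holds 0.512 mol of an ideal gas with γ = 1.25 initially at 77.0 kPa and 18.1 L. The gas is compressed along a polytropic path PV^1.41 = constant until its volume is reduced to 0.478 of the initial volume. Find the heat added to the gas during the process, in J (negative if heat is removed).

769 J

T₁ = P₁V₁/(nR) = 77.0×18.1/(0.512×8.314) = 327 K.
Polytropic n=1.41: T₂ = T₁(V₁/V₂)^(n−1) = 327×(2.09)^0.41 = 443 K; P₂ = P₁(V₁/V₂)^n = 218 kPa.
W = (P₁V₁−P₂V₂)/(n−1) = (77.0×18.1−218×8.65)/0.41 = -1200 J.
ΔU = nCvΔT = 0.512×33.3×(443−327) = 1970 J.
Q = ΔU + W = 769 J.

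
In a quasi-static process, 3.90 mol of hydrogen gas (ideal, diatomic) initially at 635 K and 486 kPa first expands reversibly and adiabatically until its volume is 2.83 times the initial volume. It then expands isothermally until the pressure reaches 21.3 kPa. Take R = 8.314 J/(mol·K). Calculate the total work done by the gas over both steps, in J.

40200 J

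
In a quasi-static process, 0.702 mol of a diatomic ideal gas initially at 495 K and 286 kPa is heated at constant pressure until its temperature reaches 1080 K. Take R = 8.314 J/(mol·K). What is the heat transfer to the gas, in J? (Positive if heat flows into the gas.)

V₁ = nRT₁/P₁ = 0.702×8.314×495/286 = 10.1 L.
Isobaric: P stays 286 kPa; V/T = const ⇒ T₂ = 1080 K, V₂ = 22.0 L.
W = PΔV = 286×(22.0−10.1) kPa·L = 3410 J.
ΔU = nCvΔT = 0.702×20.8×(1080−495) = 8540 J.
Q = ΔU + W = nCpΔT = 12000 J.

12000 J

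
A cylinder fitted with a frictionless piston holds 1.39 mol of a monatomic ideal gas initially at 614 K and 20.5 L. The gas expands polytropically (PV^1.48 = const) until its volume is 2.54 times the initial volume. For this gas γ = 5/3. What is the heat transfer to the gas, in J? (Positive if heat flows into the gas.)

1490 J

P₁ = nRT₁/V₁ = 1.39×8.314×614/20.5 = 346 kPa.
Polytropic n=1.48: T₂ = T₁(V₁/V₂)^(n−1) = 614×(0.394)^0.48 = 393 K; P₂ = P₁(V₁/V₂)^n = 87.1 kPa.
W = (P₁V₁−P₂V₂)/(n−1) = (346×20.5−87.1×52.1)/0.48 = 5330 J.
ΔU = nCvΔT = 1.39×12.5×(393−614) = -3840 J.
Q = ΔU + W = 1490 J.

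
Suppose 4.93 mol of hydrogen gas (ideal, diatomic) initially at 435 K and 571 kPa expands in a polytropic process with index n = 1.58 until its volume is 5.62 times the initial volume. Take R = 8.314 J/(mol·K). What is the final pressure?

37.3 kPa

V₁ = nRT₁/P₁ = 4.93×8.314×435/571 = 31.2 L.
Polytropic n=1.58: T₂ = T₁(V₁/V₂)^(n−1) = 435×(0.178)^0.58 = 160 K; P₂ = P₁(V₁/V₂)^n = 37.3 kPa.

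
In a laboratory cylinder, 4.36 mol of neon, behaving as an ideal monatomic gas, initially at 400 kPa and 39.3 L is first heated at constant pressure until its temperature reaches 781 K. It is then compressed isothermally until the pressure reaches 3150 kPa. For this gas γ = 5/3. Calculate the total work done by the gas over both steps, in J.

T₁ = P₁V₁/(nR) = 400×39.3/(4.36×8.314) = 434 K.
Step 1 — Isobaric: P stays 400 kPa; V/T = const ⇒ T₂ = 781 K, V₂ = 70.8 L.
W = PΔV = 400×(70.8−39.3) kPa·L = 12600 J.
ΔU = nCvΔT = 4.36×12.5×(781−434) = 18900 J.
Q = ΔU + W = nCpΔT = 31500 J.
State after step 1: P = 400 kPa, V = 70.8 L, T = 781 K.
Step 2 — Isothermal: T stays 781 K; PV = const ⇒ V₂ = 8.99 L, P₂ = 3150 kPa.
ΔU = 0 (ideal gas, T constant).
W = nRT ln(V₂/V₁) = 4.36×8.314×781×ln(0.127) = -58400 J.
Q = ΔU + W = -58400 J.
Net over both steps: W = -45800 J, Q = -26900 J, ΔU = 18900 J.

-45800 J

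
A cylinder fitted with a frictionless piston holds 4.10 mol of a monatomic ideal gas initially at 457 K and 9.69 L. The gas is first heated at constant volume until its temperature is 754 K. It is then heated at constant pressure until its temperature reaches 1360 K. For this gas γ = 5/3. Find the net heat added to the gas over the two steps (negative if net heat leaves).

P₁ = nRT₁/V₁ = 4.10×8.314×457/9.69 = 1610 kPa.
Step 1 — Isochoric: V stays 9.69 L; P/T = const ⇒ T₂ = 754 K, P₂ = 2650 kPa.
W = 0 (no volume change).
ΔU = nCvΔT = 4.10×12.5×(754−457) = 15200 J.
Q = ΔU = 15200 J.
State after step 1: P = 2650 kPa, V = 9.69 L, T = 754 K.
Step 2 — Isobaric: P stays 2650 kPa; V/T = const ⇒ T₂ = 1360 K, V₂ = 17.5 L.
W = PΔV = 2650×(17.5−9.69) kPa·L = 20700 J.
ΔU = nCvΔT = 4.10×12.5×(1360−754) = 31000 J.
Q = ΔU + W = nCpΔT = 51600 J.
Net over both steps: W = 20700 J, Q = 66800 J, ΔU = 46200 J.

66800 J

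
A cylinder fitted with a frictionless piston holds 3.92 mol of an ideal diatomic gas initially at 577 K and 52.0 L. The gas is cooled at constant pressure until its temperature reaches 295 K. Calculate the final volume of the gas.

P₁ = nRT₁/V₁ = 3.92×8.314×577/52.0 = 362 kPa.
Isobaric: P stays 362 kPa; V/T = const ⇒ T₂ = 295 K, V₂ = 26.6 L.

26.6 L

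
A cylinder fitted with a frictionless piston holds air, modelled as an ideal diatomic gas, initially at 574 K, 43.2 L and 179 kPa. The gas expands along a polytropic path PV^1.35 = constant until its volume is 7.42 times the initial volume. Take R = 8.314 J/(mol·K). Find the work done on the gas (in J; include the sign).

n = P₁V₁/(RT₁) = 179×43.2/(8.314×574) = 1.62 mol.
Polytropic n=1.35: T₂ = T₁(V₁/V₂)^(n−1) = 574×(0.135)^0.35 = 285 K; P₂ = P₁(V₁/V₂)^n = 12.0 kPa.
W = (P₁V₁−P₂V₂)/(n−1) = (179×43.2−12.0×321)/0.35 = 11100 J.
Work done on the gas = −W_by = -11100 J.

-11100 J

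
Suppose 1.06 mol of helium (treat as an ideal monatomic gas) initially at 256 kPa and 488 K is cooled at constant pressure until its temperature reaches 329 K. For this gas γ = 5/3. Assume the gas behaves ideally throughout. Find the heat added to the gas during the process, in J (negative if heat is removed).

V₁ = nRT₁/P₁ = 1.06×8.314×488/256 = 16.8 L.
Isobaric: P stays 256 kPa; V/T = const ⇒ T₂ = 329 K, V₂ = 11.3 L.
W = PΔV = 256×(11.3−16.8) kPa·L = -1400 J.
ΔU = nCvΔT = 1.06×12.5×(329−488) = -2100 J.
Q = ΔU + W = nCpΔT = -3500 J.

-3500 J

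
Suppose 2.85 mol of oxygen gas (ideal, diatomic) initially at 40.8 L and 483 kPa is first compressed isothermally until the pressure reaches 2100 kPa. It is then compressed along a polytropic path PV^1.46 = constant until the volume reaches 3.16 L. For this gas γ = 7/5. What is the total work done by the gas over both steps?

T₁ = P₁V₁/(nR) = 483×40.8/(2.85×8.314) = 832 K.
Step 1 — Isothermal: T stays 832 K; PV = const ⇒ V₂ = 9.38 L, P₂ = 2100 kPa.
ΔU = 0 (ideal gas, T constant).
W = nRT ln(V₂/V₁) = 2.85×8.314×832×ln(0.230) = -29000 J.
Q = ΔU + W = -29000 J.
State after step 1: P = 2100 kPa, V = 9.38 L, T = 832 K.
Step 2 — Polytropic n=1.46: T₂ = T₁(V₁/V₂)^(n−1) = 832×(2.97)^0.46 = 1370 K; P₂ = P₁(V₁/V₂)^n = 10300 kPa.
W = (P₁V₁−P₂V₂)/(n−1) = (2100×9.38−10300×3.16)/0.46 = -27800 J.
ΔU = nCvΔT = 2.85×20.8×(1370−832) = 32000 J.
Q = ΔU + W = 4180 J.
Net over both steps: W = -56800 J, Q = -24800 J, ΔU = 32000 J.

-56800 J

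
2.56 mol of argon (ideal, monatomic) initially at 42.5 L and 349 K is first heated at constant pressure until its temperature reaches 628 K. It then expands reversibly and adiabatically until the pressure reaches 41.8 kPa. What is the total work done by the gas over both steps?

14700 J

P₁ = nRT₁/V₁ = 2.56×8.314×349/42.5 = 175 kPa.
Step 1 — Isobaric: P stays 175 kPa; V/T = const ⇒ T₂ = 628 K, V₂ = 76.5 L.
W = PΔV = 175×(76.5−42.5) kPa·L = 5940 J.
ΔU = nCvΔT = 2.56×12.5×(628−349) = 8910 J.
Q = ΔU + W = nCpΔT = 14800 J.
State after step 1: P = 175 kPa, V = 76.5 L, T = 628 K.
Step 2 — Adiabatic: T₂/T₁ = (P₂/P₁)^((γ−1)/γ) ⇒ T₂ = 628×(0.239)^0.400 = 354 K; V₂ = 180 L.
ΔU = nCvΔT = 2.56×12.5×(354−628) = -8740 J.
Q = 0 for an adiabatic process, so W = −ΔU = 8740 J.
Net over both steps: W = 14700 J, Q = 14800 J, ΔU = 171 J.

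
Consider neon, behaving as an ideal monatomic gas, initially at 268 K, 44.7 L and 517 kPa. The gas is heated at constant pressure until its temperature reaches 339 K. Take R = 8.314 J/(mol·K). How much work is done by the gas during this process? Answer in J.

n = P₁V₁/(RT₁) = 517×44.7/(8.314×268) = 10.4 mol.
Isobaric: P stays 517 kPa; V/T = const ⇒ T₂ = 339 K, V₂ = 56.5 L.
W = PΔV = 517×(56.5−44.7) kPa·L = 6120 J.

6120 J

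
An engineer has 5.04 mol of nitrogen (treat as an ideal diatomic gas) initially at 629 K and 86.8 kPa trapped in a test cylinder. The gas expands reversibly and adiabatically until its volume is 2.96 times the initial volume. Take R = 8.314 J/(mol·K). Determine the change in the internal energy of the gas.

-23200 J

V₁ = nRT₁/P₁ = 5.04×8.314×629/86.8 = 304 L.
Adiabatic: TV^(γ−1) = const ⇒ T₂ = 629×(0.338)^0.400 = 408 K; PV^γ = const ⇒ P₂ = 19.0 kPa.
For an ideal gas ΔU = nCvΔT with Cv = (5/2)R = 20.8 J/(mol·K).
ΔU = 5.04×20.8×(408−629) = -23200 J.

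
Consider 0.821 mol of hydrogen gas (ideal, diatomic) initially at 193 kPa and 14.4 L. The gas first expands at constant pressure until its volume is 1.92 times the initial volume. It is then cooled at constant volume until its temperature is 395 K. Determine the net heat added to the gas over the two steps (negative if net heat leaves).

T₁ = P₁V₁/(nR) = 193×14.4/(0.821×8.314) = 407 K.
Step 1 — Isobaric: P stays 193 kPa; V/T = const ⇒ T₂ = 782 K, V₂ = 27.6 L.
W = PΔV = 193×(27.6−14.4) kPa·L = 2560 J.
ΔU = nCvΔT = 0.821×20.8×(782−407) = 6390 J.
Q = ΔU + W = nCpΔT = 8950 J.
State after step 1: P = 193 kPa, V = 27.6 L, T = 782 K.
Step 2 — Isochoric: V stays 27.6 L; P/T = const ⇒ T₂ = 395 K, P₂ = 97.5 kPa.
W = 0 (no volume change).
ΔU = nCvΔT = 0.821×20.8×(395−782) = -6600 J.
Q = ΔU = -6600 J.
Net over both steps: W = 2560 J, Q = 2350 J, ΔU = -208 J.

2350 J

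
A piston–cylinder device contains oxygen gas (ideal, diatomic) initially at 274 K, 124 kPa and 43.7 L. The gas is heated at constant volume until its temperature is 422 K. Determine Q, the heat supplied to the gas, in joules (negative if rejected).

n = P₁V₁/(RT₁) = 124×43.7/(8.314×274) = 2.38 mol.
Isochoric: V stays 43.7 L; P/T = const ⇒ T₂ = 422 K, P₂ = 191 kPa.
W = 0 (no volume change).
ΔU = nCvΔT = 2.38×20.8×(422−274) = 7320 J.
Q = ΔU = 7320 J.

7320 J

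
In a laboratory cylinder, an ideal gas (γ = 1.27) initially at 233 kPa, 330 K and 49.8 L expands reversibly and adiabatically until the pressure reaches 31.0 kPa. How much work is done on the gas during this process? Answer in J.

n = P₁V₁/(RT₁) = 233×49.8/(8.314×330) = 4.23 mol.
Adiabatic: T₂/T₁ = (P₂/P₁)^((γ−1)/γ) ⇒ T₂ = 330×(0.133)^0.213 = 215 K; V₂ = 244 L.
ΔU = nCvΔT = 4.23×30.8×(215−330) = -15000 J.
Q = 0 for an adiabatic process, so W = −ΔU = 15000 J.
Work done on the gas = −W_by = -15000 J.

-15000 J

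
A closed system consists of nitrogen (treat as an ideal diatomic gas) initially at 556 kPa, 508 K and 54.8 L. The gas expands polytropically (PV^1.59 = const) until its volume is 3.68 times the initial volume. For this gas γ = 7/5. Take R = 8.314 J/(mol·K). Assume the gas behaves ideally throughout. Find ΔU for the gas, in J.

n = P₁V₁/(RT₁) = 556×54.8/(8.314×508) = 7.21 mol.
Polytropic n=1.59: T₂ = T₁(V₁/V₂)^(n−1) = 508×(0.272)^0.59 = 236 K; P₂ = P₁(V₁/V₂)^n = 70.0 kPa.
For an ideal gas ΔU = nCvΔT with Cv = (5/2)R = 20.8 J/(mol·K).
ΔU = 7.21×20.8×(236−508) = -40900 J.

-40900 J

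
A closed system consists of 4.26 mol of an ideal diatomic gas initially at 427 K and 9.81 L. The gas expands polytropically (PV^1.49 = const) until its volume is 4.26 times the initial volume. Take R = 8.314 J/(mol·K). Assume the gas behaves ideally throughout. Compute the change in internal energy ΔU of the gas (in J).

P₁ = nRT₁/V₁ = 4.26×8.314×427/9.81 = 1540 kPa.
Polytropic n=1.49: T₂ = T₁(V₁/V₂)^(n−1) = 427×(0.235)^0.49 = 210 K; P₂ = P₁(V₁/V₂)^n = 178 kPa.
For an ideal gas ΔU = nCvΔT with Cv = (5/2)R = 20.8 J/(mol·K).
ΔU = 4.26×20.8×(210−427) = -19200 J.

-19200 J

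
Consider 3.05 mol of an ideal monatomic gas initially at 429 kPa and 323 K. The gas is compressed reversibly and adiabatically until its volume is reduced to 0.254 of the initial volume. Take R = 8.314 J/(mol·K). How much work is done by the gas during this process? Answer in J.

V₁ = nRT₁/P₁ = 3.05×8.314×323/429 = 19.1 L.
Adiabatic: TV^(γ−1) = const ⇒ T₂ = 323×(3.94)^0.667 = 805 K; PV^γ = const ⇒ P₂ = 4210 kPa.
ΔU = nCvΔT = 3.05×12.5×(805−323) = 18300 J.
Q = 0 for an adiabatic process, so W = −ΔU = -18300 J.

-18300 J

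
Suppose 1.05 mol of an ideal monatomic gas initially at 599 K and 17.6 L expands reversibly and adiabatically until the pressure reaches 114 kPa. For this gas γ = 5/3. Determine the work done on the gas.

P₁ = nRT₁/V₁ = 1.05×8.314×599/17.6 = 297 kPa.
Adiabatic: T₂/T₁ = (P₂/P₁)^((γ−1)/γ) ⇒ T₂ = 599×(0.384)^0.400 = 408 K; V₂ = 31.3 L.
ΔU = nCvΔT = 1.05×12.5×(408−599) = -2500 J.
Q = 0 for an adiabatic process, so W = −ΔU = 2500 J.
Work done on the gas = −W_by = -2500 J.

-2500 J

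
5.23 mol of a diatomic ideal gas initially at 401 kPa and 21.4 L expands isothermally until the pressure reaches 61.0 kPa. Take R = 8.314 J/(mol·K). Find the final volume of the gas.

T₁ = P₁V₁/(nR) = 401×21.4/(5.23×8.314) = 197 K.
Isothermal: T stays 197 K; PV = const ⇒ V₂ = 141 L, P₂ = 61.0 kPa.

141 L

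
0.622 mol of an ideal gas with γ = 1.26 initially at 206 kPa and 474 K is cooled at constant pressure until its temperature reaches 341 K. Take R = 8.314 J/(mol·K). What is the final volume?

V₁ = nRT₁/P₁ = 0.622×8.314×474/206 = 11.9 L.
Isobaric: P stays 206 kPa; V/T = const ⇒ T₂ = 341 K, V₂ = 8.56 L.

8.56 L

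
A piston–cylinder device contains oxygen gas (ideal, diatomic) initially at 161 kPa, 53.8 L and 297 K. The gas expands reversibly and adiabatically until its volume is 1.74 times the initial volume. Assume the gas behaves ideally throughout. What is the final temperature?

Adiabatic: TV^(γ−1) = const ⇒ T₂ = 297×(0.575)^0.400 = 238 K; PV^γ = const ⇒ P₂ = 74.1 kPa.

238 K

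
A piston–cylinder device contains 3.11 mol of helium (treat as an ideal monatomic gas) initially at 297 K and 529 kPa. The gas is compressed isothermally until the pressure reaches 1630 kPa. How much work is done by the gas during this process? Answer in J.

V₁ = nRT₁/P₁ = 3.11×8.314×297/529 = 14.5 L.
Isothermal: T stays 297 K; PV = const ⇒ V₂ = 4.71 L, P₂ = 1630 kPa.
W = nRT ln(V₂/V₁) = 3.11×8.314×297×ln(0.325) = -8640 J.

-8640 J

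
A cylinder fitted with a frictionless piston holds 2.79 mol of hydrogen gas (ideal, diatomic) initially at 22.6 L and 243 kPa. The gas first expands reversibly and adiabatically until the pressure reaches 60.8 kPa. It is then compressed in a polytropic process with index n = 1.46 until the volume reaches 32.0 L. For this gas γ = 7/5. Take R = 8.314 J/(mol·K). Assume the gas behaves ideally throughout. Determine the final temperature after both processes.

214 K

T₁ = P₁V₁/(nR) = 243×22.6/(2.79×8.314) = 237 K.
Step 1 — Adiabatic: T₂/T₁ = (P₂/P₁)^((γ−1)/γ) ⇒ T₂ = 237×(0.250)^0.286 = 159 K; V₂ = 60.8 L.
ΔU = nCvΔT = 2.79×20.8×(159−237) = -4490 J.
Q = 0 for an adiabatic process, so W = −ΔU = 4490 J.
State after step 1: P = 60.8 kPa, V = 60.8 L, T = 159 K.
Step 2 — Polytropic n=1.46: T₂ = T₁(V₁/V₂)^(n−1) = 159×(1.90)^0.46 = 214 K; P₂ = P₁(V₁/V₂)^n = 155 kPa.
W = (P₁V₁−P₂V₂)/(n−1) = (60.8×60.8−155×32.0)/0.46 = -2760 J.
ΔU = nCvΔT = 2.79×20.8×(214−159) = 3170 J.
Q = ΔU + W = 414 J.
Net over both steps: W = 1730 J, Q = 414 J, ΔU = -1310 J.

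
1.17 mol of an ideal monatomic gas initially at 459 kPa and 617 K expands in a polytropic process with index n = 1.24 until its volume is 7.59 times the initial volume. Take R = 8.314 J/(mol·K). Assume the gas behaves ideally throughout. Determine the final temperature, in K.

379 K

V₁ = nRT₁/P₁ = 1.17×8.314×617/459 = 13.1 L.
Polytropic n=1.24: T₂ = T₁(V₁/V₂)^(n−1) = 617×(0.132)^0.24 = 379 K; P₂ = P₁(V₁/V₂)^n = 37.2 kPa.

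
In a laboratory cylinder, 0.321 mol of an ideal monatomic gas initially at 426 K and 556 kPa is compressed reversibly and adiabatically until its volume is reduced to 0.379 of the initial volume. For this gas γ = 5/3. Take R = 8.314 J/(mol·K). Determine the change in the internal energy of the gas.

V₁ = nRT₁/P₁ = 0.321×8.314×426/556 = 2.04 L.
Adiabatic: TV^(γ−1) = const ⇒ T₂ = 426×(2.64)^0.667 = 813 K; PV^γ = const ⇒ P₂ = 2800 kPa.
For an ideal gas ΔU = nCvΔT with Cv = (3/2)R = 12.5 J/(mol·K).
ΔU = 0.321×12.5×(813−426) = 1550 J.

1550 J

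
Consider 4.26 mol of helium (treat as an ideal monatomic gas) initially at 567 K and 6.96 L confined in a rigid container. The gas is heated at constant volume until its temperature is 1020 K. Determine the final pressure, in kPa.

5190 kPa

P₁ = nRT₁/V₁ = 4.26×8.314×567/6.96 = 2890 kPa.
Isochoric: V stays 6.96 L; P/T = const ⇒ T₂ = 1020 K, P₂ = 5190 kPa.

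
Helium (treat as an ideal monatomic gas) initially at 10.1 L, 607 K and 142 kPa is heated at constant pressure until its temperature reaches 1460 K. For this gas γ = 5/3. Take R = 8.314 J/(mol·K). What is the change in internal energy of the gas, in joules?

3020 J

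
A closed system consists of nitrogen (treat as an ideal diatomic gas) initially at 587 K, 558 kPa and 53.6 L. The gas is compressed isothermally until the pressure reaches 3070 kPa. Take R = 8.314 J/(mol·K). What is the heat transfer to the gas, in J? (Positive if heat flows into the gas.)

n = P₁V₁/(RT₁) = 558×53.6/(8.314×587) = 6.13 mol.
Isothermal: T stays 587 K; PV = const ⇒ V₂ = 9.74 L, P₂ = 3070 kPa.
ΔU = 0 (ideal gas, T constant).
W = nRT ln(V₂/V₁) = 6.13×8.314×587×ln(0.182) = -51000 J.
Q = ΔU + W = -51000 J.

-51000 J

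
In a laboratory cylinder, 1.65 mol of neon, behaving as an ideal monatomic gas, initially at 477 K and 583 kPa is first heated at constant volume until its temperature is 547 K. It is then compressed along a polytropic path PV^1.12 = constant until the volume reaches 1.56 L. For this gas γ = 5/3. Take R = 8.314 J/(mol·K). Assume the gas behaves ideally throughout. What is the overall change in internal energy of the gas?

V₁ = nRT₁/P₁ = 1.65×8.314×477/583 = 11.2 L.
Step 1 — Isochoric: V stays 11.2 L; P/T = const ⇒ T₂ = 547 K, P₂ = 669 kPa.
W = 0 (no volume change).
ΔU = nCvΔT = 1.65×12.5×(547−477) = 1440 J.
Q = ΔU = 1440 J.
State after step 1: P = 669 kPa, V = 11.2 L, T = 547 K.
Step 2 — Polytropic n=1.12: T₂ = T₁(V₁/V₂)^(n−1) = 547×(7.19)^0.12 = 693 K; P₂ = P₁(V₁/V₂)^n = 6100 kPa.
W = (P₁V₁−P₂V₂)/(n−1) = (669×11.2−6100×1.56)/0.12 = -16700 J.
ΔU = nCvΔT = 1.65×12.5×(693−547) = 3010 J.
Q = ΔU + W = -13700 J.
Net over both steps: W = -16700 J, Q = -12300 J, ΔU = 4450 J.

4450 J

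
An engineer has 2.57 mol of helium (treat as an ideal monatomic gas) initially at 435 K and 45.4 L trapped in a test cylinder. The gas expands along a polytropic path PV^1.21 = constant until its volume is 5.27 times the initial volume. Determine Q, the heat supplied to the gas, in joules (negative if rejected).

8930 J

P₁ = nRT₁/V₁ = 2.57×8.314×435/45.4 = 205 kPa.
Polytropic n=1.21: T₂ = T₁(V₁/V₂)^(n−1) = 435×(0.190)^0.21 = 307 K; P₂ = P₁(V₁/V₂)^n = 27.4 kPa.
W = (P₁V₁−P₂V₂)/(n−1) = (205×45.4−27.4×239)/0.21 = 13000 J.
ΔU = nCvΔT = 2.57×12.5×(307−435) = -4110 J.
Q = ΔU + W = 8930 J.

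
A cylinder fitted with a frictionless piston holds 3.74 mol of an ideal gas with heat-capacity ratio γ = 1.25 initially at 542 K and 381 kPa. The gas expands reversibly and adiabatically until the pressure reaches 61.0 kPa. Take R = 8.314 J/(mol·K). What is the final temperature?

376 K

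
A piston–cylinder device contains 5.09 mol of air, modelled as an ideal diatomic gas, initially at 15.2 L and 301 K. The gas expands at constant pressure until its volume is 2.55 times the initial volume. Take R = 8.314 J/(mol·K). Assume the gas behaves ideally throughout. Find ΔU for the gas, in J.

49400 J

P₁ = nRT₁/V₁ = 5.09×8.314×301/15.2 = 838 kPa.
Isobaric: P stays 838 kPa; V/T = const ⇒ T₂ = 768 K, V₂ = 38.8 L.
For an ideal gas ΔU = nCvΔT with Cv = (5/2)R = 20.8 J/(mol·K).
ΔU = 5.09×20.8×(768−301) = 49400 J.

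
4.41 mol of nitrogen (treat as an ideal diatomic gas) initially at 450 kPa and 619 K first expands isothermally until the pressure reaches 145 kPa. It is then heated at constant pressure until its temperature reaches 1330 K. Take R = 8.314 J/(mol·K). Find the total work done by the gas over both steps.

51800 J

V₁ = nRT₁/P₁ = 4.41×8.314×619/450 = 50.4 L.
Step 1 — Isothermal: T stays 619 K; PV = const ⇒ V₂ = 157 L, P₂ = 145 kPa.
ΔU = 0 (ideal gas, T constant).
W = nRT ln(V₂/V₁) = 4.41×8.314×619×ln(3.10) = 25700 J.
Q = ΔU + W = 25700 J.
State after step 1: P = 145 kPa, V = 157 L, T = 619 K.
Step 2 — Isobaric: P stays 145 kPa; V/T = const ⇒ T₂ = 1330 K, V₂ = 336 L.
W = PΔV = 145×(336−157) kPa·L = 26100 J.
ΔU = nCvΔT = 4.41×20.8×(1330−619) = 65200 J.
Q = ΔU + W = nCpΔT = 91200 J.
Net over both steps: W = 51800 J, Q = 117000 J, ΔU = 65200 J.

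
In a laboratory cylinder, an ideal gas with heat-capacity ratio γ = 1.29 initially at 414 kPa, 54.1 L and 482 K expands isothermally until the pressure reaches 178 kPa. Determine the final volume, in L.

126 L

Isothermal: T stays 482 K; PV = const ⇒ V₂ = 126 L, P₂ = 178 kPa.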